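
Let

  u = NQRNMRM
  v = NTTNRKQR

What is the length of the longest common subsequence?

3

One common subsequence of length 3: N [1,4]; then Q [2,7]; then R [6,8], and the DP table's final entry dp[7][8] is also 3, so no common subsequence is longer.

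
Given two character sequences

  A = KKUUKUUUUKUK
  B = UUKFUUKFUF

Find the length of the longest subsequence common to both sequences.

Let dp[i][j] be the LCS length of the first i characters of A and the first j characters of B. dp[i][j] = dp[i-1][j-1]+1 when the i-th and j-th characters match, else max(dp[i-1][j], dp[i][j-1]).
    ·  U  U  K  F  U  U  K  F  U  F
 ·  0  0  0  0  0  0  0  0  0  0  0
 K  0  0  0  1  1  1  1  1  1  1  1
 K  0  0  0  1  1  1  1  2  2  2  2
 U  0  1  1  1  1  2  2  2  2  3  3
 U  0  1  2  2  2  2  3  3  3  3  3
 K  0  1  2  3  3  3  3  4  4  4  4
 U  0  1  2  3  3  4  4  4  4  5  5
 U  0  1  2  3  3  4  5  5  5  5  5
 U  0  1  2  3  3  4  5  5  5  6  6
 U  0  1  2  3  3  4  5  5  5  6  6
 K  0  1  2  3  3  4  5  6  6  6  6
 U  0  1  2  3  3  4  5  6  6  7  7
 K  0  1  2  3  3  4  5  6  6  7  7
dp[12][10] = 7. One LCS (by backtracking along matches): UUKUUKU.

7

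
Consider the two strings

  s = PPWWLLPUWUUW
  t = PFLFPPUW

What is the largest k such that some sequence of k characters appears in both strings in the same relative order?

5

Taking P at s[1]=t[1] → P at s[2]=t[5] → P at s[7]=t[6] → U at s[11]=t[7] → W at s[12]=t[8] gives a common subsequence of length 5. Since dp[12][8] = 5, nothing longer is possible.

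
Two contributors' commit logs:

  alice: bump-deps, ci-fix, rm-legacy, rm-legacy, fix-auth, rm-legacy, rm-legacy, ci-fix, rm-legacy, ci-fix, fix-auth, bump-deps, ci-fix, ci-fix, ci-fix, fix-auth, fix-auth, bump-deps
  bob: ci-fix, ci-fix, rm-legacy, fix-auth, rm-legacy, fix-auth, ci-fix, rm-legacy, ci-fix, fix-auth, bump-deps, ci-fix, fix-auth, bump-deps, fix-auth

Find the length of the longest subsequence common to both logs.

12

Taking ci-fix (alice #2, bob #2), rm-legacy (alice #3, bob #3), rm-legacy (alice #4, bob #5), fix-auth (alice #5, bob #6), ci-fix (alice #8, bob #7), rm-legacy (alice #9, bob #8), ci-fix (alice #10, bob #9), fix-auth (alice #11, bob #10), bump-deps (alice #12, bob #11), ci-fix (alice #15, bob #12), fix-auth (alice #16, bob #13), fix-auth (alice #17, bob #15) gives a common subsequence of length 12, and the DP table's final entry dp[18][15] is also 12, so no common subsequence is longer.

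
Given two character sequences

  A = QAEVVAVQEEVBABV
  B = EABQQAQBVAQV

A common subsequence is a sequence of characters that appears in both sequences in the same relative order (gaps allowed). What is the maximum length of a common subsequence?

One common subsequence of length 6: Q [1,5] → A [2,6] → V [5,9] → A [6,10] → Q [8,11] → V [15,12]. dp[15][12] = 6 confirms this is the maximum.

6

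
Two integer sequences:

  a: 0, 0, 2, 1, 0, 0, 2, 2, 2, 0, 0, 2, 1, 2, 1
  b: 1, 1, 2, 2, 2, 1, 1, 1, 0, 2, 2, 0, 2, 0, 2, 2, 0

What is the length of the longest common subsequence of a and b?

Taking 2 at a[3]=b[5], 1 at a[4]=b[8], 0 at a[6]=b[9], 2 at a[7]=b[10], 2 at a[8]=b[11], 2 at a[9]=b[13], 0 at a[11]=b[14], 2 at a[12]=b[15], 2 at a[14]=b[16] gives a common subsequence of length 9. dp[15][17] = 9 confirms this is the maximum.

9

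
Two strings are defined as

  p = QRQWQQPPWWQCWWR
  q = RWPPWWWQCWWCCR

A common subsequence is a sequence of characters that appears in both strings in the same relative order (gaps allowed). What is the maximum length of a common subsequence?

11

One common subsequence of length 11: R at p[2]=q[1], then W at p[4]=q[2], then P at p[7]=q[3], then P at p[8]=q[4], then W at p[9]=q[6], then W at p[10]=q[7], then Q at p[11]=q[8], then C at p[12]=q[9], then W at p[13]=q[10], then W at p[14]=q[11], then R at p[15]=q[14]. The LCS DP gives dp[15][14] = 11, so this is optimal.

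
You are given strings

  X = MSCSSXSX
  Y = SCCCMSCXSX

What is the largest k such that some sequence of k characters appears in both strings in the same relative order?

6

Taking M (X #1, Y #5), then S (X #2, Y #6), then C (X #3, Y #7), then X (X #6, Y #8), then S (X #7, Y #9), then X (X #8, Y #10) gives a common subsequence of length 6. The LCS DP gives dp[8][10] = 6, so this is optimal.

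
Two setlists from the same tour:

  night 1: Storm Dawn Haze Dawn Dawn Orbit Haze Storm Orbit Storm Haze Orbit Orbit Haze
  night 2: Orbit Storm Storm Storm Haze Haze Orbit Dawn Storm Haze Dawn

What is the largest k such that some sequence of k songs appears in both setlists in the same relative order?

Match Storm [1,4]; then Haze [3,5]; then Haze [7,6]; then Orbit [9,7]; then Storm [10,9]; then Haze [11,10] — 6 songs in the same relative order in both. The LCS DP gives dp[14][11] = 6, so this is optimal.

6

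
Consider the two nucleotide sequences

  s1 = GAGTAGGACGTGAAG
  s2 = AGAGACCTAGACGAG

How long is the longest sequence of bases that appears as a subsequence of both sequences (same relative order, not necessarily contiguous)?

11

Match G at s1[1]=s2[2], then A at s1[2]=s2[3], then G at s1[3]=s2[4], then T at s1[4]=s2[8], then A at s1[5]=s2[9], then G at s1[7]=s2[10], then A at s1[8]=s2[11], then C at s1[9]=s2[12], then G at s1[12]=s2[13], then A at s1[14]=s2[14], then G at s1[15]=s2[15] — 11 bases in the same relative order in both. dp[15][15] = 11 confirms this is the maximum.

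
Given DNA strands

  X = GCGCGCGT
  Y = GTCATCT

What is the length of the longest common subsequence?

Pick G (X #1, Y #1) → C (X #2, Y #3) → C (X #6, Y #6) → T (X #8, Y #7); all 4 bases appear in both, in order. The LCS DP gives dp[8][7] = 4, so this is optimal.

4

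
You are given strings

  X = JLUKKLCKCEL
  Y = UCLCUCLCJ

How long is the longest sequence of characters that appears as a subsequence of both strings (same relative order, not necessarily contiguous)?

Let dp[i][j] be the LCS length of the first i characters of X and the first j characters of Y. dp[i][j] = dp[i-1][j-1]+1 when the i-th and j-th characters match, else max(dp[i-1][j], dp[i][j-1]).
    ·  U  C  L  C  U  C  L  C  J
 ·  0  0  0  0  0  0  0  0  0  0
 J  0  0  0  0  0  0  0  0  0  1
 L  0  0  0  1  1  1  1  1  1  1
 U  0  1  1  1  1  2  2  2  2  2
 K  0  1  1  1  1  2  2  2  2  2
 K  0  1  1  1  1  2  2  2  2  2
 L  0  1  1  2  2  2  2  3  3  3
 C  0  1  2  2  3  3  3  3  4  4
 K  0  1  2  2  3  3  3  3  4  4
 C  0  1  2  2  3  3  4  4  4  4
 E  0  1  2  2  3  3  4  4  4  4
 L  0  1  2  3  3  3  4  5  5  5
dp[11][9] = 5. One LCS (by backtracking along matches): ULCCL.

5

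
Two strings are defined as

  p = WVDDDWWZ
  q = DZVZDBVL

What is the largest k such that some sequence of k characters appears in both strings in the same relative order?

2

One common subsequence of length 2: V at p[2]=q[3] → D at p[3]=q[5]. dp[8][8] = 2 confirms this is the maximum.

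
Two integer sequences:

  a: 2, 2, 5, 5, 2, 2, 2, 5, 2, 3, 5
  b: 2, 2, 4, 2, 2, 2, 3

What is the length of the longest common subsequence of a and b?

6

Let dp[i][j] be the LCS length of the first i values of a and the first j values of b. dp[i][j] = dp[i-1][j-1]+1 when the i-th and j-th values match, else max(dp[i-1][j], dp[i][j-1]).
    ·  2  2  4  2  2  2  3
 ·  0  0  0  0  0  0  0  0
 2  0  1  1  1  1  1  1  1
 2  0  1  2  2  2  2  2  2
 5  0  1  2  2  2  2  2  2
 5  0  1  2  2  2  2  2  2
 2  0  1  2  2  3  3  3  3
 2  0  1  2  2  3  4  4  4
 2  0  1  2  2  3  4  5  5
 5  0  1  2  2  3  4  5  5
 2  0  1  2  2  3  4  5  5
 3  0  1  2  2  3  4  5  6
 5  0  1  2  2  3  4  5  6
dp[11][7] = 6. One LCS (by backtracking along matches): 2, 2, 2, 2, 2, 3.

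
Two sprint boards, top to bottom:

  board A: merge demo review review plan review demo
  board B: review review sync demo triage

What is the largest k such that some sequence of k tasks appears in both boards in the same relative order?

Pick review at board A[3]=board B[1], then review at board A[4]=board B[2], then demo at board A[7]=board B[4]; all 3 tasks appear in both, in order. dp[7][5] = 3 confirms this is the maximum.

3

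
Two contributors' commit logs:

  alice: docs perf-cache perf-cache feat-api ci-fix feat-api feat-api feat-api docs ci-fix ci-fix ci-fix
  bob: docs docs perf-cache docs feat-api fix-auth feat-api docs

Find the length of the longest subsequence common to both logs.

Pick docs (alice #1, bob #2), then perf-cache (alice #2, bob #3), then feat-api (alice #4, bob #5), then feat-api (alice #8, bob #7), then docs (alice #9, bob #8); all 5 commits appear in both, in order. The LCS DP gives dp[12][8] = 5, so this is optimal.

5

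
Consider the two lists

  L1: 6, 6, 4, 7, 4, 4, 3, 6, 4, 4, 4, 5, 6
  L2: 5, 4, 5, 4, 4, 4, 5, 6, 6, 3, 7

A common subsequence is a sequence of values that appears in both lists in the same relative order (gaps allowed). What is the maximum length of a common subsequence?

Pick 4 (L1 #3, L2 #2), 4 (L1 #9, L2 #4), 4 (L1 #10, L2 #5), 4 (L1 #11, L2 #6), 5 (L1 #12, L2 #7), 6 (L1 #13, L2 #9); all 6 values appear in both, in order. dp[13][11] = 6 confirms this is the maximum.

6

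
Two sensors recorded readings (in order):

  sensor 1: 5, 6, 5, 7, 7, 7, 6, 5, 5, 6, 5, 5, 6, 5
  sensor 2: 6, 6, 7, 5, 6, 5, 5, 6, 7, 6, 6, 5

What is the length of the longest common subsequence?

Pick 6 at sensor 1[2]=sensor 2[2] → 5 at sensor 1[3]=sensor 2[4] → 6 at sensor 1[7]=sensor 2[5] → 5 at sensor 1[8]=sensor 2[6] → 5 at sensor 1[9]=sensor 2[7] → 6 at sensor 1[10]=sensor 2[10] → 6 at sensor 1[13]=sensor 2[11] → 5 at sensor 1[14]=sensor 2[12]; all 8 values appear in both, in order. Since dp[14][12] = 8, nothing longer is possible.

8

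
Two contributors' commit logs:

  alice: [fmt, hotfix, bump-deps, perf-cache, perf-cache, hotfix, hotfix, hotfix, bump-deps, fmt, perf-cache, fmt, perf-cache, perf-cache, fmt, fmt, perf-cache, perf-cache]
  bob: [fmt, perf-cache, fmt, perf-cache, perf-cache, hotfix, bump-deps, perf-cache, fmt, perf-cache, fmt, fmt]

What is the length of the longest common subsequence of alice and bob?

Taking fmt [1,3]; then perf-cache [4,4]; then perf-cache [5,5]; then hotfix [8,6]; then bump-deps [9,7]; then perf-cache [11,8]; then fmt [12,9]; then perf-cache [14,10]; then fmt [15,11]; then fmt [16,12] gives a common subsequence of length 10. Since dp[18][12] = 10, nothing longer is possible.

10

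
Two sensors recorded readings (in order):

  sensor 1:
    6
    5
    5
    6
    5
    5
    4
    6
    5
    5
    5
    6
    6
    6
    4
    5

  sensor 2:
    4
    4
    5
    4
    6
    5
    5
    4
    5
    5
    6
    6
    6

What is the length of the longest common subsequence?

10

Pick 5 [2,3] → 6 [4,5] → 5 [5,6] → 5 [6,7] → 4 [7,8] → 5 [10,9] → 5 [11,10] → 6 [12,11] → 6 [13,12] → 6 [14,13]; all 10 values appear in both, in order, and the DP table's final entry dp[16][13] is also 10, so no common subsequence is longer.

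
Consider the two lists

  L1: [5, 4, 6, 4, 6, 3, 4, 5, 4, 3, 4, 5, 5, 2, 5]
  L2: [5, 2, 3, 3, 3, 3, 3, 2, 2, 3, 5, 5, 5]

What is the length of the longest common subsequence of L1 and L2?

Taking 5 [1,1], then 3 [6,7], then 3 [10,10], then 5 [12,11], then 5 [13,12], then 5 [15,13] gives a common subsequence of length 6. Since dp[15][13] = 6, nothing longer is possible.

6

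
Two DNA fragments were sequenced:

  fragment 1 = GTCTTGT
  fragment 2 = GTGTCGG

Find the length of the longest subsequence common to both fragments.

Match G at fragment 1[1]=fragment 2[3] → T at fragment 1[2]=fragment 2[4] → C at fragment 1[3]=fragment 2[5] → G at fragment 1[6]=fragment 2[7] — 4 bases in the same relative order in both. Since dp[7][7] = 4, nothing longer is possible.

4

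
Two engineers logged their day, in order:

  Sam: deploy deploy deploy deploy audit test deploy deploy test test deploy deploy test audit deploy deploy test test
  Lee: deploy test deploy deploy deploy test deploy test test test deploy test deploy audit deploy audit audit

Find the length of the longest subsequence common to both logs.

12

Pick deploy [1,1], then deploy [2,3], then deploy [3,4], then deploy [4,5], then test [6,6], then deploy [7,7], then test [9,9], then test [10,10], then deploy [11,11], then deploy [12,13], then audit [14,14], then deploy [15,15]; all 12 tasks appear in both, in order. The LCS DP gives dp[18][17] = 12, so this is optimal.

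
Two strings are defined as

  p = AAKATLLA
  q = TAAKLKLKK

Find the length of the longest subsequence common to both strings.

Match A [1,2]; then A [2,3]; then K [3,4]; then L [6,5]; then L [7,7] — 5 characters in the same relative order in both. dp[8][9] = 5 confirms this is the maximum.

5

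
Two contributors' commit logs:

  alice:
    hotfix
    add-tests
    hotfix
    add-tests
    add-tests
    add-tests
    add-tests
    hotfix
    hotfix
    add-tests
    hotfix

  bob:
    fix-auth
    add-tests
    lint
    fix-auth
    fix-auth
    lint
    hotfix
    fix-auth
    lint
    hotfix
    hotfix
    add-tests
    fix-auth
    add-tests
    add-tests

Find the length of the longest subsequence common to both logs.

5

Match hotfix at alice[1]=bob[10]; then hotfix at alice[3]=bob[11]; then add-tests at alice[4]=bob[12]; then add-tests at alice[7]=bob[14]; then add-tests at alice[10]=bob[15] — 5 commits in the same relative order in both. dp[11][15] = 5 confirms this is the maximum.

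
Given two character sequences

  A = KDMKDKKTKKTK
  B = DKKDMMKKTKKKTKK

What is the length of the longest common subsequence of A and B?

10

Taking K at A[1]=B[3], D at A[2]=B[4], M at A[3]=B[6], K at A[4]=B[7], K at A[6]=B[8], K at A[7]=B[10], K at A[9]=B[11], K at A[10]=B[12], T at A[11]=B[13], K at A[12]=B[15] gives a common subsequence of length 10. The LCS DP gives dp[12][15] = 10, so this is optimal.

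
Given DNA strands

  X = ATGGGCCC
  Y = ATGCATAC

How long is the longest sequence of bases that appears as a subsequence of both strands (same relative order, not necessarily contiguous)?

5

One common subsequence of length 5: A [1,1], T [2,2], G [5,3], C [6,4], C [8,8]. The LCS DP gives dp[8][8] = 5, so this is optimal.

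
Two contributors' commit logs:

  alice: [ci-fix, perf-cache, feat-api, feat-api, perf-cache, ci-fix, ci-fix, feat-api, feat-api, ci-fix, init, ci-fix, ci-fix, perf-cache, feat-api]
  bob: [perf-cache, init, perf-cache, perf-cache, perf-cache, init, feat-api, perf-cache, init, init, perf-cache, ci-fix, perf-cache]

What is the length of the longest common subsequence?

Pick perf-cache (alice #2, bob #5), then feat-api (alice #4, bob #7), then perf-cache (alice #5, bob #8), then init (alice #11, bob #10), then ci-fix (alice #13, bob #12), then perf-cache (alice #14, bob #13); all 6 commits appear in both, in order. The LCS DP gives dp[15][13] = 6, so this is optimal.

6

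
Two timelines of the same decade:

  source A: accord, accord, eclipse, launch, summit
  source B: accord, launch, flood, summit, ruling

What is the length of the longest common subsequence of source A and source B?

3

Match accord (source A #2, source B #1) → launch (source A #4, source B #2) → summit (source A #5, source B #4) — 3 events in the same relative order in both, and the DP table's final entry dp[5][5] is also 3, so no common subsequence is longer.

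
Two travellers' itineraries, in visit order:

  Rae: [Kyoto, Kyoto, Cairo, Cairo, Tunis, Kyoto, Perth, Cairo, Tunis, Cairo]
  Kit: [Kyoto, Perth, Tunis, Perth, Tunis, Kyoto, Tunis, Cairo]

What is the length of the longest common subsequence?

One common subsequence of length 5: Kyoto [1,1], Tunis [5,5], Kyoto [6,6], Tunis [9,7], Cairo [10,8]. Since dp[10][8] = 5, nothing longer is possible.

5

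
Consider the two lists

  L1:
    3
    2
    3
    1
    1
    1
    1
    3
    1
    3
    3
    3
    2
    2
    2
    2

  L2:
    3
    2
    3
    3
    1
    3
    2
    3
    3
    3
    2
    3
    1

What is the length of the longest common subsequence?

Taking 3 (L1 #1, L2 #1), 2 (L1 #2, L2 #2), 3 (L1 #3, L2 #4), 1 (L1 #7, L2 #5), 3 (L1 #8, L2 #6), 3 (L1 #10, L2 #8), 3 (L1 #11, L2 #9), 3 (L1 #12, L2 #10), 2 (L1 #13, L2 #11) gives a common subsequence of length 9. Since dp[16][13] = 9, nothing longer is possible.

9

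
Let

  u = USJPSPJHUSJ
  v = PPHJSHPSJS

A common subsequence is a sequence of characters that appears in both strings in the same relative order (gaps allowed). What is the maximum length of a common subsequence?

6

Let dp[i][j] be the LCS length of the first i characters of u and the first j characters of v. dp[i][j] = dp[i-1][j-1]+1 when the i-th and j-th characters match, else max(dp[i-1][j], dp[i][j-1]).
    ·  P  P  H  J  S  H  P  S  J  S
 ·  0  0  0  0  0  0  0  0  0  0  0
 U  0  0  0  0  0  0  0  0  0  0  0
 S  0  0  0  0  0  1  1  1  1  1  1
 J  0  0  0  0  1  1  1  1  1  2  2
 P  0  1  1  1  1  1  1  2  2  2  2
 S  0  1  1  1  1  2  2  2  3  3  3
 P  0  1  2  2  2  2  2  3  3  3  3
 J  0  1  2  2  3  3  3  3  3  4  4
 H  0  1  2  3  3  3  4  4  4  4  4
 U  0  1  2  3  3  3  4  4  4  4  4
 S  0  1  2  3  3  4  4  4  5  5  5
 J  0  1  2  3  4  4  4  4  5  6  6
dp[11][10] = 6. One LCS (by backtracking along matches): PPJHSJ.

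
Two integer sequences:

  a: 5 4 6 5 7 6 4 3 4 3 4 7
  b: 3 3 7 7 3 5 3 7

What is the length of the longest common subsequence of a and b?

4

Taking 7 [5,4]; then 3 [8,5]; then 3 [10,7]; then 7 [12,8] gives a common subsequence of length 4. dp[12][8] = 4 confirms this is the maximum.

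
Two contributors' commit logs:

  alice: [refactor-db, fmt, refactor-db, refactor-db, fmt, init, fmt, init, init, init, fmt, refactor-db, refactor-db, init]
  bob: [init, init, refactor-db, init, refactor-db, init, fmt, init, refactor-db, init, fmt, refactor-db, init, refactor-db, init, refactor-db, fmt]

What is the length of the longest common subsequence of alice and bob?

10

Taking refactor-db (alice #1, bob #3); then refactor-db (alice #4, bob #5); then init (alice #6, bob #6); then fmt (alice #7, bob #7); then init (alice #8, bob #8); then init (alice #10, bob #10); then fmt (alice #11, bob #11); then refactor-db (alice #12, bob #12); then refactor-db (alice #13, bob #14); then init (alice #14, bob #15) gives a common subsequence of length 10. dp[14][17] = 10 confirms this is the maximum.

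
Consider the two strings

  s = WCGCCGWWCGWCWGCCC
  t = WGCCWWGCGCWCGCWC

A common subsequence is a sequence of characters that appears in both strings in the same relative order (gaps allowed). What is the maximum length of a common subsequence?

One common subsequence of length 13: W at s[1]=t[1]; then G at s[3]=t[2]; then C at s[4]=t[3]; then C at s[5]=t[4]; then W at s[7]=t[5]; then W at s[8]=t[6]; then C at s[9]=t[8]; then G at s[10]=t[9]; then W at s[11]=t[11]; then C at s[12]=t[12]; then G at s[14]=t[13]; then C at s[15]=t[14]; then C at s[17]=t[16]. The LCS DP gives dp[17][16] = 13, so this is optimal.

13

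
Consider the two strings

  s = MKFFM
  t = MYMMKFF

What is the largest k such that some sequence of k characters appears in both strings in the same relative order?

Taking M at s[1]=t[4]; then K at s[2]=t[5]; then F at s[3]=t[6]; then F at s[4]=t[7] gives a common subsequence of length 4. Since dp[5][7] = 4, nothing longer is possible.

4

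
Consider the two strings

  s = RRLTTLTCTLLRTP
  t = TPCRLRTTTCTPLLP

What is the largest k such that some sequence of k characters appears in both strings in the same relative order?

Taking R [1,4]; then R [2,6]; then T [4,7]; then T [5,8]; then T [7,9]; then C [8,10]; then T [9,11]; then L [10,13]; then L [11,14]; then P [14,15] gives a common subsequence of length 10. Since dp[14][15] = 10, nothing longer is possible.

10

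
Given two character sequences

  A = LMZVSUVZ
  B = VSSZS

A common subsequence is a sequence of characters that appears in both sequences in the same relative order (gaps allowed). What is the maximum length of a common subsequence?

Taking V at A[4]=B[1]; then S at A[5]=B[3]; then Z at A[8]=B[4] gives a common subsequence of length 3, and the DP table's final entry dp[8][5] is also 3, so no common subsequence is longer.

3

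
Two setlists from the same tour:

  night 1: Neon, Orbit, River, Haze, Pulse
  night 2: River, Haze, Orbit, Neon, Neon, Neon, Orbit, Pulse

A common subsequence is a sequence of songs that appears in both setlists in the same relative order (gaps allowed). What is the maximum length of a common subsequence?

Pick Neon at night 1[1]=night 2[6], then Orbit at night 1[2]=night 2[7], then Pulse at night 1[5]=night 2[8]; all 3 songs appear in both, in order, and the DP table's final entry dp[5][8] is also 3, so no common subsequence is longer.

3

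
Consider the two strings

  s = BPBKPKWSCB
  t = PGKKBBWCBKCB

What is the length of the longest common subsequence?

6

Let dp[i][j] be the LCS length of the first i characters of s and the first j characters of t. dp[i][j] = dp[i-1][j-1]+1 when the i-th and j-th characters match, else max(dp[i-1][j], dp[i][j-1]).
    ·  P  G  K  K  B  B  W  C  B  K  C  B
 ·  0  0  0  0  0  0  0  0  0  0  0  0  0
 B  0  0  0  0  0  1  1  1  1  1  1  1  1
 P  0  1  1  1  1  1  1  1  1  1  1  1  1
 B  0  1  1  1  1  2  2  2  2  2  2  2  2
 K  0  1  1  2  2  2  2  2  2  2  3  3  3
 P  0  1  1  2  2  2  2  2  2  2  3  3  3
 K  0  1  1  2  3  3  3  3  3  3  3  3  3
 W  0  1  1  2  3  3  3  4  4  4  4  4  4
 S  0  1  1  2  3  3  3  4  4  4  4  4  4
 C  0  1  1  2  3  3  3  4  5  5  5  5  5
 B  0  1  1  2  3  4  4  4  5  6  6  6  6
dp[10][12] = 6. One LCS (by backtracking along matches): PKKWCB.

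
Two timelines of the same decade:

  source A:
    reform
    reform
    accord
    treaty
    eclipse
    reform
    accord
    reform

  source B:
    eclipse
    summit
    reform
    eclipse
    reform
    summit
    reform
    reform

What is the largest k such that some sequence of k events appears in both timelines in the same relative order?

Match reform (source A #1, source B #3), reform (source A #2, source B #5), reform (source A #6, source B #7), reform (source A #8, source B #8) — 4 events in the same relative order in both. Since dp[8][8] = 4, nothing longer is possible.

4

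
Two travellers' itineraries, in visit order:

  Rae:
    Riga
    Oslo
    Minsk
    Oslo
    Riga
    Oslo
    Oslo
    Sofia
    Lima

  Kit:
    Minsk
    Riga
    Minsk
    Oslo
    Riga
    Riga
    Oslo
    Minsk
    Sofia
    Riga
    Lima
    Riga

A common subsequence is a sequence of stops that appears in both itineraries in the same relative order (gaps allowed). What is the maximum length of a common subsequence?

7

Match Riga [1,2], Minsk [3,3], Oslo [4,4], Riga [5,6], Oslo [6,7], Sofia [8,9], Lima [9,11] — 7 stops in the same relative order in both, and the DP table's final entry dp[9][12] is also 7, so no common subsequence is longer.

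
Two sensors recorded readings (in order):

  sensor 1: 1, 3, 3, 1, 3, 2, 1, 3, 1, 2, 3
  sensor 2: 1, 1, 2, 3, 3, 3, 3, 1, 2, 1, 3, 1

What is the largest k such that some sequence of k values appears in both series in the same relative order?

Let dp[i][j] be the LCS length of the first i values of sensor 1 and the first j values of sensor 2. dp[i][j] = dp[i-1][j-1]+1 when the i-th and j-th values match, else max(dp[i-1][j], dp[i][j-1]).
    ·  1  1  2  3  3  3  3  1  2  1  3  1
 ·  0  0  0  0  0  0  0  0  0  0  0  0  0
 1  0  1  1  1  1  1  1  1  1  1  1  1  1
 3  0  1  1  1  2  2  2  2  2  2  2  2  2
 3  0  1  1  1  2  3  3  3  3  3  3  3  3
 1  0  1  2  2  2  3  3  3  4  4  4  4  4
 3  0  1  2  2  3  3  4  4  4  4  4  5  5
 2  0  1  2  3  3  3  4  4  4  5  5  5  5
 1  0  1  2  3  3  3  4  4  5  5  6  6  6
 3  0  1  2  3  4  4  4  5  5  5  6  7  7
 1  0  1  2  3  4  4  4  5  6  6  6  7  8
 2  0  1  2  3  4  4  4  5  6  7  7  7  8
 3  0  1  2  3  4  5  5  5  6  7  7  8  8
dp[11][12] = 8. One LCS (by backtracking along matches): 1, 3, 3, 1, 2, 1, 3, 1.

8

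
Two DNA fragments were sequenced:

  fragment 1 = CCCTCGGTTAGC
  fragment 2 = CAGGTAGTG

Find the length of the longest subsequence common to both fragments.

Let dp[i][j] be the LCS length of the first i bases of fragment 1 and the first j bases of fragment 2. dp[i][j] = dp[i-1][j-1]+1 when the i-th and j-th bases match, else max(dp[i-1][j], dp[i][j-1]).
    ·  C  A  G  G  T  A  G  T  G
 ·  0  0  0  0  0  0  0  0  0  0
 C  0  1  1  1  1  1  1  1  1  1
 C  0  1  1  1  1  1  1  1  1  1
 C  0  1  1  1  1  1  1  1  1  1
 T  0  1  1  1  1  2  2  2  2  2
 C  0  1  1  1  1  2  2  2  2  2
 G  0  1  1  2  2  2  2  3  3  3
 G  0  1  1  2  3  3  3  3  3  4
 T  0  1  1  2  3  4  4  4  4  4
 T  0  1  1  2  3  4  4  4  5  5
 A  0  1  2  2  3  4  5  5  5  5
 G  0  1  2  3  3  4  5  6  6  6
 C  0  1  2  3  3  4  5  6  6  6
dp[12][9] = 6. One LCS (by backtracking along matches): CGGTTG.

6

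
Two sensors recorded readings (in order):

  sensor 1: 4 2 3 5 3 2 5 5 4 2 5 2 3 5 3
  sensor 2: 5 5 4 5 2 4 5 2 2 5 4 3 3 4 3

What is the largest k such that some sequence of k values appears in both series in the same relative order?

8

One common subsequence of length 8: 4 (sensor 1 #1, sensor 2 #3), 2 (sensor 1 #2, sensor 2 #5), 5 (sensor 1 #4, sensor 2 #7), 2 (sensor 1 #6, sensor 2 #9), 5 (sensor 1 #8, sensor 2 #10), 4 (sensor 1 #9, sensor 2 #11), 3 (sensor 1 #13, sensor 2 #13), 3 (sensor 1 #15, sensor 2 #15). The LCS DP gives dp[15][15] = 8, so this is optimal.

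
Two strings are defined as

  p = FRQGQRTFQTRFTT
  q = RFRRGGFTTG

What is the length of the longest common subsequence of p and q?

Taking F at p[1]=q[2], R at p[2]=q[4], G at p[4]=q[6], F at p[8]=q[7], T at p[10]=q[8], T at p[13]=q[9] gives a common subsequence of length 6. The LCS DP gives dp[14][10] = 6, so this is optimal.

6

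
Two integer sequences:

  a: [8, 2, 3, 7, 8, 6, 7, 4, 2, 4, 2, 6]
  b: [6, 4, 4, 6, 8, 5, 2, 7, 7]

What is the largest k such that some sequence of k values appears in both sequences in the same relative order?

4

One common subsequence of length 4: 8 (a #1, b #5); then 2 (a #2, b #7); then 7 (a #4, b #8); then 7 (a #7, b #9). The LCS DP gives dp[12][9] = 4, so this is optimal.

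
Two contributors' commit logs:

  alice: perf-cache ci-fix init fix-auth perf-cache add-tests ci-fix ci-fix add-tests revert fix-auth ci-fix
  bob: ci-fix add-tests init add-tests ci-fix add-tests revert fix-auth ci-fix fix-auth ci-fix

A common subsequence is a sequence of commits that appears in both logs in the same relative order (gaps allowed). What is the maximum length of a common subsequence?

8

Pick ci-fix at alice[2]=bob[1]; then init at alice[3]=bob[3]; then add-tests at alice[6]=bob[4]; then ci-fix at alice[8]=bob[5]; then add-tests at alice[9]=bob[6]; then revert at alice[10]=bob[7]; then fix-auth at alice[11]=bob[10]; then ci-fix at alice[12]=bob[11]; all 8 commits appear in both, in order. The LCS DP gives dp[12][11] = 8, so this is optimal.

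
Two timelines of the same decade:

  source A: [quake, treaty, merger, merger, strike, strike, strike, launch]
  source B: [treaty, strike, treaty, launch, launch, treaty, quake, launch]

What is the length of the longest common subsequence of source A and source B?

3

One common subsequence of length 3: treaty [2,1], strike [5,2], launch [8,8], and the DP table's final entry dp[8][8] is also 3, so no common subsequence is longer.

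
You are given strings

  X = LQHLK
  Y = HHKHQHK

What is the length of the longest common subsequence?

Let dp[i][j] be the LCS length of the first i characters of X and the first j characters of Y. dp[i][j] = dp[i-1][j-1]+1 when the i-th and j-th characters match, else max(dp[i-1][j], dp[i][j-1]).
    ·  H  H  K  H  Q  H  K
 ·  0  0  0  0  0  0  0  0
 L  0  0  0  0  0  0  0  0
 Q  0  0  0  0  0  1  1  1
 H  0  1  1  1  1  1  2  2
 L  0  1  1  1  1  1  2  2
 K  0  1  1  2  2  2  2  3
dp[5][7] = 3. One LCS (by backtracking along matches): QHK.

3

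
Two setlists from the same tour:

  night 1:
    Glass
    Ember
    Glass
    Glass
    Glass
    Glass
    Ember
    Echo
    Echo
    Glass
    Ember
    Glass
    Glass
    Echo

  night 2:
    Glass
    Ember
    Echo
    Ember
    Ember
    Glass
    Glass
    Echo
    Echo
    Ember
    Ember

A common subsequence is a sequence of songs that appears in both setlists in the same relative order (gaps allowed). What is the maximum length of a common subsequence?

Match Glass at night 1[1]=night 2[1]; then Ember at night 1[2]=night 2[5]; then Glass at night 1[5]=night 2[6]; then Glass at night 1[6]=night 2[7]; then Echo at night 1[8]=night 2[8]; then Echo at night 1[9]=night 2[9]; then Ember at night 1[11]=night 2[11] — 7 songs in the same relative order in both. The LCS DP gives dp[14][11] = 7, so this is optimal.

7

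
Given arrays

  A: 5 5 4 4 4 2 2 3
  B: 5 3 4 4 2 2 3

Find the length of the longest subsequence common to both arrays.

Let dp[i][j] be the LCS length of the first i values of A and the first j values of B. dp[i][j] = dp[i-1][j-1]+1 when the i-th and j-th values match, else max(dp[i-1][j], dp[i][j-1]).
    ·  5  3  4  4  2  2  3
 ·  0  0  0  0  0  0  0  0
 5  0  1  1  1  1  1  1  1
 5  0  1  1  1  1  1  1  1
 4  0  1  1  2  2  2  2  2
 4  0  1  1  2  3  3  3  3
 4  0  1  1  2  3  3  3  3
 2  0  1  1  2  3  4  4  4
 2  0  1  1  2  3  4  5  5
 3  0  1  2  2  3  4  5  6
dp[8][7] = 6. One LCS (by backtracking along matches): 5, 4, 4, 2, 2, 3.

6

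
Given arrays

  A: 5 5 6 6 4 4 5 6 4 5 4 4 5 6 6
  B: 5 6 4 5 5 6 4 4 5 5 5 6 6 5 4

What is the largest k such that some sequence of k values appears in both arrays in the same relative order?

10

Taking 5 [1,4], then 5 [2,5], then 6 [4,6], then 4 [5,7], then 4 [6,8], then 5 [7,9], then 5 [10,10], then 5 [13,11], then 6 [14,12], then 6 [15,13] gives a common subsequence of length 10. The LCS DP gives dp[15][15] = 10, so this is optimal.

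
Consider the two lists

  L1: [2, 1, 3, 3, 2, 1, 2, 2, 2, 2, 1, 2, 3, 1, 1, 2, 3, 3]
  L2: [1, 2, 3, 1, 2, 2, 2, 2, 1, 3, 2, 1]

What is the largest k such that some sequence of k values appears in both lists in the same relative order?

10

Taking 2 [1,2], then 3 [4,3], then 1 [6,4], then 2 [7,5], then 2 [8,6], then 2 [9,7], then 2 [10,8], then 1 [11,9], then 2 [12,11], then 1 [15,12] gives a common subsequence of length 10. dp[18][12] = 10 confirms this is the maximum.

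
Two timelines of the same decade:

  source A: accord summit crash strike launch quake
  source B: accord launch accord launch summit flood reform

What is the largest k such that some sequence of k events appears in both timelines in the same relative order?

2

Match accord [1,3] → summit [2,5] — 2 events in the same relative order in both. The LCS DP gives dp[6][7] = 2, so this is optimal.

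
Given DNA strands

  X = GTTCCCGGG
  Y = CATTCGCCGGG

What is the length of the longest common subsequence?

Match T [2,3], then T [3,4], then C [4,5], then C [5,7], then C [6,8], then G [7,9], then G [8,10], then G [9,11] — 8 bases in the same relative order in both. dp[9][11] = 8 confirms this is the maximum.

8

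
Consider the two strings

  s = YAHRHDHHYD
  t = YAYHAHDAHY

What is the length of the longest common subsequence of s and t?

7

Let dp[i][j] be the LCS length of the first i characters of s and the first j characters of t. dp[i][j] = dp[i-1][j-1]+1 when the i-th and j-th characters match, else max(dp[i-1][j], dp[i][j-1]).
    ·  Y  A  Y  H  A  H  D  A  H  Y
 ·  0  0  0  0  0  0  0  0  0  0  0
 Y  0  1  1  1  1  1  1  1  1  1  1
 A  0  1  2  2  2  2  2  2  2  2  2
 H  0  1  2  2  3  3  3  3  3  3  3
 R  0  1  2  2  3  3  3  3  3  3  3
 H  0  1  2  2  3  3  4  4  4  4  4
 D  0  1  2  2  3  3  4  5  5  5  5
 H  0  1  2  2  3  3  4  5  5  6  6
 H  0  1  2  2  3  3  4  5  5  6  6
 Y  0  1  2  3  3  3  4  5  5  6  7
 D  0  1  2  3  3  3  4  5  5  6  7
dp[10][10] = 7. One LCS (by backtracking along matches): YAHHDHY.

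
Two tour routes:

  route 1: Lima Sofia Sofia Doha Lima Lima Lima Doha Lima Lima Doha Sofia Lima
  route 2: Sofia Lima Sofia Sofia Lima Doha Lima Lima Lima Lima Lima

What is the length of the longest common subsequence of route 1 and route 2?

Taking Lima (route 1 #1, route 2 #2), Sofia (route 1 #2, route 2 #3), Sofia (route 1 #3, route 2 #4), Doha (route 1 #4, route 2 #6), Lima (route 1 #6, route 2 #7), Lima (route 1 #7, route 2 #8), Lima (route 1 #9, route 2 #9), Lima (route 1 #10, route 2 #10), Lima (route 1 #13, route 2 #11) gives a common subsequence of length 9. dp[13][11] = 9 confirms this is the maximum.

9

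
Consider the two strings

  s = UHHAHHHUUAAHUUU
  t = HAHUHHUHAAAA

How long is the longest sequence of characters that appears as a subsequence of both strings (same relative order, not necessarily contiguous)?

8

Pick H (s #3, t #1), A (s #4, t #2), H (s #5, t #3), H (s #6, t #5), H (s #7, t #6), U (s #8, t #7), A (s #10, t #11), A (s #11, t #12); all 8 characters appear in both, in order. dp[15][12] = 8 confirms this is the maximum.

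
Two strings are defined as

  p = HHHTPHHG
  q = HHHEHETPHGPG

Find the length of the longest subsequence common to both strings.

7

One common subsequence of length 7: H at p[1]=q[2], then H at p[2]=q[3], then H at p[3]=q[5], then T at p[4]=q[7], then P at p[5]=q[8], then H at p[6]=q[9], then G at p[8]=q[12]. The LCS DP gives dp[8][12] = 7, so this is optimal.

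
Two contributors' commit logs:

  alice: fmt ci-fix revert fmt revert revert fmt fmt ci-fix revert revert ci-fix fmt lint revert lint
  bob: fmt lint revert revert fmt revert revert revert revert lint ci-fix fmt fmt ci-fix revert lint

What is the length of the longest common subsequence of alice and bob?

Pick fmt [1,1], then revert [3,4], then fmt [4,5], then revert [5,6], then revert [6,7], then revert [10,8], then revert [11,9], then ci-fix [12,11], then fmt [13,13], then revert [15,15], then lint [16,16]; all 11 commits appear in both, in order, and the DP table's final entry dp[16][16] is also 11, so no common subsequence is longer.

11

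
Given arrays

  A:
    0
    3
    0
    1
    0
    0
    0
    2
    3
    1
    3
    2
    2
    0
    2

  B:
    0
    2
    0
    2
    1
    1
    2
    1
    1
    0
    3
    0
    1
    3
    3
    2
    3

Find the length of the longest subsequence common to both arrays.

Pick 0 (A #1, B #1); then 0 (A #3, B #3); then 1 (A #4, B #9); then 0 (A #5, B #10); then 0 (A #6, B #12); then 3 (A #9, B #14); then 3 (A #11, B #15); then 2 (A #12, B #16); all 8 values appear in both, in order. dp[15][17] = 8 confirms this is the maximum.

8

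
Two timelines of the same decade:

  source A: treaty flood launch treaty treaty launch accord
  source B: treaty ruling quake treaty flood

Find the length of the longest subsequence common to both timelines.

Taking treaty at source A[1]=source B[4], flood at source A[2]=source B[5] gives a common subsequence of length 2. The LCS DP gives dp[7][5] = 2, so this is optimal.

2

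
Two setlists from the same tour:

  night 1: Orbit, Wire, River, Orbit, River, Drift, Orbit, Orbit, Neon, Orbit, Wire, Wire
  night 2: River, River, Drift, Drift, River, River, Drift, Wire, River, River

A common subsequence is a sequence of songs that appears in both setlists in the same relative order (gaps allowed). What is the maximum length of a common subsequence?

Pick River (night 1 #3, night 2 #5), River (night 1 #5, night 2 #6), Drift (night 1 #6, night 2 #7), Wire (night 1 #11, night 2 #8); all 4 songs appear in both, in order. The LCS DP gives dp[12][10] = 4, so this is optimal.

4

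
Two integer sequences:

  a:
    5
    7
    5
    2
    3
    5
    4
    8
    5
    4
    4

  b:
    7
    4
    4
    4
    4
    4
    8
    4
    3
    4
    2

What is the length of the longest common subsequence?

5

Let dp[i][j] be the LCS length of the first i values of a and the first j values of b. dp[i][j] = dp[i-1][j-1]+1 when the i-th and j-th values match, else max(dp[i-1][j], dp[i][j-1]).
    ·  7  4  4  4  4  4  8  4  3  4  2
 ·  0  0  0  0  0  0  0  0  0  0  0  0
 5  0  0  0  0  0  0  0  0  0  0  0  0
 7  0  1  1  1  1  1  1  1  1  1  1  1
 5  0  1  1  1  1  1  1  1  1  1  1  1
 2  0  1  1  1  1  1  1  1  1  1  1  2
 3  0  1  1  1  1  1  1  1  1  2  2  2
 5  0  1  1  1  1  1  1  1  1  2  2  2
 4  0  1  2  2  2  2  2  2  2  2  3  3
 8  0  1  2  2  2  2  2  3  3  3  3  3
 5  0  1  2  2  2  2  2  3  3  3  3  3
 4  0  1  2  3  3  3  3  3  4  4  4  4
 4  0  1  2  3  4  4  4  4  4  4  5  5
dp[11][11] = 5. One LCS (by backtracking along matches): 7, 4, 8, 4, 4.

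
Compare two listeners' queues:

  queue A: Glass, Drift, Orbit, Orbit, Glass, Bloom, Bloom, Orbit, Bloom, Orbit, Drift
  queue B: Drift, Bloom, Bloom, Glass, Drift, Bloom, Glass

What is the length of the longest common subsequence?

4

Taking Drift [2,1]; then Bloom [6,2]; then Bloom [7,3]; then Bloom [9,6] gives a common subsequence of length 4, and the DP table's final entry dp[11][7] is also 4, so no common subsequence is longer.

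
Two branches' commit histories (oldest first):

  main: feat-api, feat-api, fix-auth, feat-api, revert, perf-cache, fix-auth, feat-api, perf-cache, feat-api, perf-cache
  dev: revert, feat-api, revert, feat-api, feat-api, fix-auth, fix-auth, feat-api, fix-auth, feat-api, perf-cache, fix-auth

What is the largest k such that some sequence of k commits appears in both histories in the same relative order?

Taking feat-api (main #1, dev #4), then feat-api (main #2, dev #5), then fix-auth (main #3, dev #7), then feat-api (main #4, dev #8), then fix-auth (main #7, dev #9), then feat-api (main #8, dev #10), then perf-cache (main #9, dev #11) gives a common subsequence of length 7, and the DP table's final entry dp[11][12] is also 7, so no common subsequence is longer.

7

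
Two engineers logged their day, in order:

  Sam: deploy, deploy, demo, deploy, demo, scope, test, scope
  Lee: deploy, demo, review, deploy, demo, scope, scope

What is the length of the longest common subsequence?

6

One common subsequence of length 6: deploy at Sam[2]=Lee[1], demo at Sam[3]=Lee[2], deploy at Sam[4]=Lee[4], demo at Sam[5]=Lee[5], scope at Sam[6]=Lee[6], scope at Sam[8]=Lee[7]. The LCS DP gives dp[8][7] = 6, so this is optimal.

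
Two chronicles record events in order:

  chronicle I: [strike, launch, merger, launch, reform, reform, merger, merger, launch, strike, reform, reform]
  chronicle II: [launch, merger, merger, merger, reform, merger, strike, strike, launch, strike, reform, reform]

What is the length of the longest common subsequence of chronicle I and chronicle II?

One common subsequence of length 8: launch [2,1], merger [3,4], reform [6,5], merger [7,6], launch [9,9], strike [10,10], reform [11,11], reform [12,12]. dp[12][12] = 8 confirms this is the maximum.

8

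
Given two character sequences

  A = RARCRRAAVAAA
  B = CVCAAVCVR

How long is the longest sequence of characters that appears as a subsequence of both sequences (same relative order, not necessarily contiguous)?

4

Taking C at A[4]=B[3], then A at A[7]=B[4], then A at A[8]=B[5], then V at A[9]=B[8] gives a common subsequence of length 4, and the DP table's final entry dp[12][9] is also 4, so no common subsequence is longer.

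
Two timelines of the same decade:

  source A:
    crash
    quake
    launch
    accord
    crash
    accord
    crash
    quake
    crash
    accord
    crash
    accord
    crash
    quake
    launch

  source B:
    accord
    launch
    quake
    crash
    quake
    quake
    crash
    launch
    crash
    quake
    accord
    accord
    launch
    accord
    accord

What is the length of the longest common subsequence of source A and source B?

8

Pick crash at source A[1]=source B[4], then quake at source A[2]=source B[6], then launch at source A[3]=source B[8], then crash at source A[7]=source B[9], then quake at source A[8]=source B[10], then accord at source A[10]=source B[11], then accord at source A[12]=source B[12], then launch at source A[15]=source B[13]; all 8 events appear in both, in order. Since dp[15][15] = 8, nothing longer is possible.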